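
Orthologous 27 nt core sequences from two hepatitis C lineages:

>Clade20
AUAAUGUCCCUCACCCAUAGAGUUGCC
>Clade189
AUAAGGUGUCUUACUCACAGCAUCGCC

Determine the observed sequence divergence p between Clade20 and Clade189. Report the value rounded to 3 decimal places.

0.333

Differing sites — 5:U/G; 8:C/G; 9:C/U; 12:C/U; 15:C/U; 18:U/C; 21:A/C; 22:G/A; 24:U/C.
There are 9 differences over 27 sites, so p = 9/27 = 0.333.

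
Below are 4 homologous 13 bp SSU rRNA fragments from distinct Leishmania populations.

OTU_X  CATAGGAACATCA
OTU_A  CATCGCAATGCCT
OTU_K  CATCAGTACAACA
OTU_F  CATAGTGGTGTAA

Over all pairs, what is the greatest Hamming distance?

9

Pairwise Hamming distances:
  OTU_X vs OTU_A: 6
  OTU_X vs OTU_K: 4
  OTU_X vs OTU_F: 6
  OTU_A vs OTU_K: 7
  OTU_A vs OTU_F: 7
  OTU_K vs OTU_F: 9
The largest is 9, between OTU_K and OTU_F.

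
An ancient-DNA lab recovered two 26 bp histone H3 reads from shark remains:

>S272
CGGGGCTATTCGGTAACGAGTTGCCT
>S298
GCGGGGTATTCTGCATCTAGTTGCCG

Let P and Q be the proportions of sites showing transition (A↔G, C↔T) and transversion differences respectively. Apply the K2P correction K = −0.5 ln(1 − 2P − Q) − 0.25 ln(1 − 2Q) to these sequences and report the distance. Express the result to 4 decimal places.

0.4057

The sequences differ at positions 1 (C/G, transversion), 2 (G/C, transversion), 6 (C/G, transversion), 12 (G/T, transversion), 14 (T/C, transition), 16 (A/T, transversion), 18 (G/T, transversion), 26 (T/G, transversion).
Of the 8 differences, 1 transition and 7 transversions over 26 sites: P = 1/26 = 0.038462, Q = 7/26 = 0.269231.
d = −0.5·ln(0.653845) − 0.25·ln(0.461538) = −0.5·(-0.424885) − 0.25·(-0.773191) = 0.4057.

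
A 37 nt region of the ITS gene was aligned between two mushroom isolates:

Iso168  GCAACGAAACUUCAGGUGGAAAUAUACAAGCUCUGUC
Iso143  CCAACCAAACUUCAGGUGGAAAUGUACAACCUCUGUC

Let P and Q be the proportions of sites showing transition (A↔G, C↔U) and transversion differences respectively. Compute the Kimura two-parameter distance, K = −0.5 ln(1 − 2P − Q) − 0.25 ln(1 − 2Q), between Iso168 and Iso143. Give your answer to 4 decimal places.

The sequences differ at positions 1 (G/C, transversion), 6 (G/C, transversion), 24 (A/G, transition), 30 (G/C, transversion).
Of the 4 differences, 1 transition and 3 transversions over 37 sites: P = 1/37 = 0.027027, Q = 3/37 = 0.081081.
d = −0.5·ln(0.864865) − 0.25·ln(0.837838) = −0.5·(-0.145182) − 0.25·(-0.176931) = 0.1168.

0.1168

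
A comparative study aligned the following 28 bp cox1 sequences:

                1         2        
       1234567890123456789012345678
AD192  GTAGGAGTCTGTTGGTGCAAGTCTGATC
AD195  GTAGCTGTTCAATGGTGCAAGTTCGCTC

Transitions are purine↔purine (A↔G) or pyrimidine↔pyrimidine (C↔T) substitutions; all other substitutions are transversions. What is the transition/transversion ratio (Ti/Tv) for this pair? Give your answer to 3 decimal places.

Differing sites — 5:G/C (Tv); 6:A/T (Tv); 9:C/T (Ti); 10:T/C (Ti); 11:G/A (Ti); 12:T/A (Tv); 23:C/T (Ti); 24:T/C (Ti); 26:A/C (Tv).
Of the 9 differences, 5 transitions and 4 transversions, so Ti/Tv = 5/4 = 1.250.

1.250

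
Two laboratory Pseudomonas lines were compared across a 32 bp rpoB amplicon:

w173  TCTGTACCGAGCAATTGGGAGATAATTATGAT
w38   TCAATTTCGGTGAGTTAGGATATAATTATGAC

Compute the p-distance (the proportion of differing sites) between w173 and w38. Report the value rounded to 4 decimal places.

The sequences differ at positions 3 (T/A), 4 (G/A), 6 (A/T), 7 (C/T), 10 (A/G), 11 (G/T), 12 (C/G), 14 (A/G), 17 (G/A), 21 (G/T), 32 (T/C).
There are 11 differences over 32 sites, so p = 11/32 = 0.3438.

0.3438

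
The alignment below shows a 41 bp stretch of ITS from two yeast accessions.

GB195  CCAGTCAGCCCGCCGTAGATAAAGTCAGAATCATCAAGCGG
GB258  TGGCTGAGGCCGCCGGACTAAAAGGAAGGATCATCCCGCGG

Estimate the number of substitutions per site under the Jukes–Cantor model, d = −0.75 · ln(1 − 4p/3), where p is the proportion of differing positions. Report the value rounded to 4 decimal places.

Differing sites — 1:C/T; 2:C/G; 3:A/G; 4:G/C; 6:C/G; 9:C/G; 16:T/G; 18:G/C; 19:A/T; 20:T/A; 25:T/G; 26:C/A; 29:A/G; 36:A/C; 37:A/C.
p = 15/41 = 0.365854.
d = −0.75 · ln(1 − (4/3)·0.365854) = −0.75 · ln(0.512195) = −0.75 · (-0.669050) = 0.5018.

0.5018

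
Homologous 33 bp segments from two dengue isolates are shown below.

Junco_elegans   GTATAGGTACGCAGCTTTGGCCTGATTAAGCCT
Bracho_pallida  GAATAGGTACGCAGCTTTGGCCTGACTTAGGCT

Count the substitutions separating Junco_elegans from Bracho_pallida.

Mismatches occur at site 2 (T→A), site 26 (T→C), site 28 (A→T), site 31 (C→G).
That gives 4 mismatches out of 33 aligned sites, so the Hamming distance is 4.

4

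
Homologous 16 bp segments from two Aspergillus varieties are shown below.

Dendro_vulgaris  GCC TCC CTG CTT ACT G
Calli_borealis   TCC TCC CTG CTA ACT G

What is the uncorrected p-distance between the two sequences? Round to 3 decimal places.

Differing sites — 1:G/T; 12:T/A.
There are 2 differences over 16 sites, so p = 2/16 = 0.125.

0.125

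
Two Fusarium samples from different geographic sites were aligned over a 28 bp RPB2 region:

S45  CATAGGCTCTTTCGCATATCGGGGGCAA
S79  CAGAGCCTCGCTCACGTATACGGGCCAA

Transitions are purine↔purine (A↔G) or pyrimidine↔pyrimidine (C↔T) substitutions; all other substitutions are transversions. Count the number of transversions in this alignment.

Differing sites — 3:T/G (Tv); 6:G/C (Tv); 10:T/G (Tv); 11:T/C (Ti); 14:G/A (Ti); 16:A/G (Ti); 20:C/A (Tv); 21:G/C (Tv); 25:G/C (Tv).
Of the 9 differences, 3 transitions and 6 transversions, so the answer is 6.

6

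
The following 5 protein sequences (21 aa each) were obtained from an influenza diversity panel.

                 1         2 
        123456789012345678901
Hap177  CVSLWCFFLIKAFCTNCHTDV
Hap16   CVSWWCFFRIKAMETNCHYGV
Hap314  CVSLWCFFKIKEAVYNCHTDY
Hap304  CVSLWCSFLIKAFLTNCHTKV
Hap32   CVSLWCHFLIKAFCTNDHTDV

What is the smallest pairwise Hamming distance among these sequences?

2

Pairwise Hamming distances:
  Hap177 vs Hap16: 6
  Hap177 vs Hap314: 6
  Hap177 vs Hap304: 3
  Hap177 vs Hap32: 2
  Hap16 vs Hap314: 9
  Hap16 vs Hap304: 7
  Hap16 vs Hap32: 8
  Hap314 vs Hap304: 8
  Hap314 vs Hap32: 8
  Hap304 vs Hap32: 4
The smallest is 2, between Hap177 and Hap32.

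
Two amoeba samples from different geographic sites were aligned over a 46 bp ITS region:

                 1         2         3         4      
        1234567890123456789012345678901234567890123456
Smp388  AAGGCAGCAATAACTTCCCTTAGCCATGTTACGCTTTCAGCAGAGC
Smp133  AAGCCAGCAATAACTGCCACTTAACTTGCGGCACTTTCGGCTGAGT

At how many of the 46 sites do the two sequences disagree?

Mismatches occur at site 4 (G→C), site 16 (T→G), site 19 (C→A), site 20 (T→C), site 22 (A→T), site 23 (G→A), site 24 (C→A), site 26 (A→T), site 29 (T→C), site 30 (T→G), site 31 (A→G), site 33 (G→A), site 39 (A→G), site 42 (A→T), site 46 (C→T).
That gives 15 mismatches out of 46 aligned sites, so the Hamming distance is 15.

15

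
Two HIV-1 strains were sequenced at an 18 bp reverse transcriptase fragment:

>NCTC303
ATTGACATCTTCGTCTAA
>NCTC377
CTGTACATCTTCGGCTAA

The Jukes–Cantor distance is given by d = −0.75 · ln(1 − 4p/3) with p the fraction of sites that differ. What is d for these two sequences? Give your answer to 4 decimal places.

Differing sites — 1:A/C; 3:T/G; 4:G/T; 14:T/G.
p = 4/18 = 0.222222.
d = −0.75 · ln(1 − (4/3)·0.222222) = −0.75 · ln(0.703704) = −0.75 · (-0.351397) = 0.2635.

0.2635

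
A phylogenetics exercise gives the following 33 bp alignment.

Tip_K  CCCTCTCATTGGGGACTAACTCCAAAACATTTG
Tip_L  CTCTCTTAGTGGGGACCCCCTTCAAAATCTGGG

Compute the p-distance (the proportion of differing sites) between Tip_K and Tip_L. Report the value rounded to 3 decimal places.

Mismatches occur at site 2 (C↔T), site 7 (C↔T), site 9 (T↔G), site 17 (T↔C), site 18 (A↔C), site 19 (A↔C), site 22 (C↔T), site 28 (C↔T), site 29 (A↔C), site 31 (T↔G), site 32 (T↔G).
There are 11 differences over 33 sites, so p = 11/33 = 0.333.

0.333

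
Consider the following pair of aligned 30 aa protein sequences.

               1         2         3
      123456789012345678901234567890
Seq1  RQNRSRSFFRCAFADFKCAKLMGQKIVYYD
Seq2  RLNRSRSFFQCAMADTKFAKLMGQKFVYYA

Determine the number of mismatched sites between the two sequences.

7

Mismatches occur at site 2 (Q↔L), site 10 (R↔Q), site 13 (F↔M), site 16 (F↔T), site 18 (C↔F), site 26 (I↔F), site 30 (D↔A).
That gives 7 mismatches out of 30 aligned sites, so the Hamming distance is 7.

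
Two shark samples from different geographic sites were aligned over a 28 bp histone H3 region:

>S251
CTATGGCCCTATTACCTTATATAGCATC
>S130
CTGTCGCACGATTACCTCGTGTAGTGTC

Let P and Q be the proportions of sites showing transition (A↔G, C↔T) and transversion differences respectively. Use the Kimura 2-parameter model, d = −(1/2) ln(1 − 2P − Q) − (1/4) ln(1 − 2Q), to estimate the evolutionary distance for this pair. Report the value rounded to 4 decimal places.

Mismatches occur at site 3 (A→G, transition), site 5 (G→C, transversion), site 8 (C→A, transversion), site 10 (T→G, transversion), site 18 (T→C, transition), site 19 (A→G, transition), site 21 (A→G, transition), site 25 (C→T, transition), site 26 (A→G, transition).
Of the 9 differences, 6 transitions and 3 transversions over 28 sites: P = 6/28 = 0.214286, Q = 3/28 = 0.107143.
d = −0.5·ln(0.464285) − 0.25·ln(0.785714) = −0.5·(-0.767257) − 0.25·(-0.241162) = 0.4439.

0.4439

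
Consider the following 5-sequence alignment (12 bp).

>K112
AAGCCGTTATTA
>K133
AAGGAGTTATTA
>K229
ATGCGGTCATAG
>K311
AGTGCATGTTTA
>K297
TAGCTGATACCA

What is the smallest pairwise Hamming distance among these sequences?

2

Pairwise Hamming distances:
  K112 vs K133: 2
  K112 vs K229: 5
  K112 vs K311: 6
  K112 vs K297: 5
  K133 vs K229: 6
  K133 vs K311: 6
  K133 vs K297: 6
  K229 vs K311: 9
  K229 vs K297: 8
  K311 vs K297: 11
The smallest is 2, between K112 and K133.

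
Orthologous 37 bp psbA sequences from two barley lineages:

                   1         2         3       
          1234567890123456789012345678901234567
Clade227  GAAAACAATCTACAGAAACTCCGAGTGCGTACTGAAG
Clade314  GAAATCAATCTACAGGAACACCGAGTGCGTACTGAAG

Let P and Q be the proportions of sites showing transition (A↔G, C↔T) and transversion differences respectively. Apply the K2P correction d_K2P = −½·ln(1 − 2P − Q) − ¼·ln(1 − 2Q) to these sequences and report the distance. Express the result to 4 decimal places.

0.0858

Differing sites — 5:A/T (Tv); 16:A/G (Ti); 20:T/A (Tv).
Of the 3 differences, 1 transition and 2 transversions over 37 sites: P = 1/37 = 0.027027, Q = 2/37 = 0.054054.
d = −0.5·ln(0.891892) − 0.25·ln(0.891892) = −0.5·(-0.114410) − 0.25·(-0.114410) = 0.0858.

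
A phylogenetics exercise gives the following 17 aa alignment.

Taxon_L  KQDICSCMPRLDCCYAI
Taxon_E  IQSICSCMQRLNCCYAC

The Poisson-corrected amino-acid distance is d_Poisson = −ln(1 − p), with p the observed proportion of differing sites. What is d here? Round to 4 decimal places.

0.3483

Mismatches occur at site 1 (K↔I), site 3 (D↔S), site 9 (P↔Q), site 12 (D↔N), site 17 (I↔C).
p = 5/17 = 0.294118.
d = −ln(1 − 0.294118) = −ln(0.705882) = 0.3483.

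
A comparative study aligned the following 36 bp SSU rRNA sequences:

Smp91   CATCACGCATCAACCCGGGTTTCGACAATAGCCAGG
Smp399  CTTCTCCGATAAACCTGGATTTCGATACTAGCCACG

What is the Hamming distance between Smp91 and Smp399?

10

Differing sites — 2:A/T; 5:A/T; 7:G/C; 8:C/G; 11:C/A; 16:C/T; 19:G/A; 26:C/T; 28:A/C; 35:G/C.
That gives 10 mismatches out of 36 aligned sites, so the Hamming distance is 10.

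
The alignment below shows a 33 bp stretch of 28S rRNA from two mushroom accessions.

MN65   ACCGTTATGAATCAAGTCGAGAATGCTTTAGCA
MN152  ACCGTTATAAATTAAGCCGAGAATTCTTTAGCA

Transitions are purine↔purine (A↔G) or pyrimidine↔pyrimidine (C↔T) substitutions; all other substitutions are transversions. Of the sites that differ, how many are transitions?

Mismatches occur at site 9 (G→A, transition), site 13 (C→T, transition), site 17 (T→C, transition), site 25 (G→T, transversion).
Of the 4 differences, 3 transitions and 1 transversion, so the answer is 3.

3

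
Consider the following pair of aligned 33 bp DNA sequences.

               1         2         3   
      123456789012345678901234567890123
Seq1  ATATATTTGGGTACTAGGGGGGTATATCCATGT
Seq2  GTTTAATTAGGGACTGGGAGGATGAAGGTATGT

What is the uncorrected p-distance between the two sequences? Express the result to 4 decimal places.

0.3939

The sequences differ at positions 1 (A/G), 3 (A/T), 6 (T/A), 9 (G/A), 12 (T/G), 16 (A/G), 19 (G/A), 22 (G/A), 24 (A/G), 25 (T/A), 27 (T/G), 28 (C/G), 29 (C/T).
There are 13 differences over 33 sites, so p = 13/33 = 0.3939.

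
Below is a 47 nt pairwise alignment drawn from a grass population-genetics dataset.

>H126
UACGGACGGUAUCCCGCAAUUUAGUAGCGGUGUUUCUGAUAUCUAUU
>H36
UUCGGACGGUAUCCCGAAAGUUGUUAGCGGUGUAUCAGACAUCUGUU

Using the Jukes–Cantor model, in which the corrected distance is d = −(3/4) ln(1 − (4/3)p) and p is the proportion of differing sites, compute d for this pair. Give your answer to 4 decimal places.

0.2211

Mismatches occur at site 2 (A→U), site 17 (C→A), site 20 (U→G), site 23 (A→G), site 24 (G→U), site 34 (U→A), site 37 (U→A), site 40 (U→C), site 45 (A→G).
p = 9/47 = 0.191489.
d = −0.75 · ln(1 − (4/3)·0.191489) = −0.75 · ln(0.744681) = −0.75 · (-0.294799) = 0.2211.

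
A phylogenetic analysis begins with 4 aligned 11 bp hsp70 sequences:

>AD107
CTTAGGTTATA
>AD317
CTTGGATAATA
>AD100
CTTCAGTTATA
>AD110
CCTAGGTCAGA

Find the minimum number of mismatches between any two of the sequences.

2

Pairwise Hamming distances:
  AD107 vs AD317: 3
  AD107 vs AD100: 2
  AD107 vs AD110: 3
  AD317 vs AD100: 4
  AD317 vs AD110: 5
  AD100 vs AD110: 5
The smallest is 2, between AD107 and AD100.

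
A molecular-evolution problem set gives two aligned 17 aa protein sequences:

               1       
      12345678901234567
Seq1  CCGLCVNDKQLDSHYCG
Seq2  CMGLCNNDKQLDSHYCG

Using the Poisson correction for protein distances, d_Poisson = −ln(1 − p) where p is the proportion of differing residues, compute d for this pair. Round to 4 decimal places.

0.1252

Differing sites — 2:C/M; 6:V/N.
p = 2/17 = 0.117647.
d = −ln(1 − 0.117647) = −ln(0.882353) = 0.1252.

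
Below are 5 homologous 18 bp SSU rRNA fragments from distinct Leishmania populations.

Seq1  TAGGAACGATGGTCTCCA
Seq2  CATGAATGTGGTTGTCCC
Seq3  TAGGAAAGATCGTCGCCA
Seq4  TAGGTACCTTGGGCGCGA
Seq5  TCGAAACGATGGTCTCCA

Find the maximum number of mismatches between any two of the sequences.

Pairwise Hamming distances:
  Seq1 vs Seq2: 8
  Seq1 vs Seq3: 3
  Seq1 vs Seq4: 6
  Seq1 vs Seq5: 2
  Seq2 vs Seq3: 10
  Seq2 vs Seq4: 12
  Seq2 vs Seq5: 10
  Seq3 vs Seq4: 7
  Seq3 vs Seq5: 5
  Seq4 vs Seq5: 8
The largest is 12, between Seq2 and Seq4.

12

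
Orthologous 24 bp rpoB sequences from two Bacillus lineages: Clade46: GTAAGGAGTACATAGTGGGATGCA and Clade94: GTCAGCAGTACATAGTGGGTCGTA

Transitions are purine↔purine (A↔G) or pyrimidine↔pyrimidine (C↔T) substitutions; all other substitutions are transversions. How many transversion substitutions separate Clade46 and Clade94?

The sequences differ at positions 3 (A/C, transversion), 6 (G/C, transversion), 20 (A/T, transversion), 21 (T/C, transition), 23 (C/T, transition).
Of the 5 differences, 2 transitions and 3 transversions, so the answer is 3.

3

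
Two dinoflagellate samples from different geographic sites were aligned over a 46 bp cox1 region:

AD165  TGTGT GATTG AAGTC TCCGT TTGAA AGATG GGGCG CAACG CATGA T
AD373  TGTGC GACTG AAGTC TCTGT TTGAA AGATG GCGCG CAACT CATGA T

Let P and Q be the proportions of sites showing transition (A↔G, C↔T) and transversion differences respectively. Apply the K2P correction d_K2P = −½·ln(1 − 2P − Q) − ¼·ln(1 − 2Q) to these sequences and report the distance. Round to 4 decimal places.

Mismatches occur at site 5 (T→C, transition), site 8 (T→C, transition), site 18 (C→T, transition), site 32 (G→C, transversion), site 40 (G→T, transversion).
Of the 5 differences, 3 transitions and 2 transversions over 46 sites: P = 3/46 = 0.065217, Q = 2/46 = 0.043478.
d = −0.5·ln(0.826088) − 0.25·ln(0.913044) = −0.5·(-0.191054) − 0.25·(-0.090971) = 0.1183.

0.1183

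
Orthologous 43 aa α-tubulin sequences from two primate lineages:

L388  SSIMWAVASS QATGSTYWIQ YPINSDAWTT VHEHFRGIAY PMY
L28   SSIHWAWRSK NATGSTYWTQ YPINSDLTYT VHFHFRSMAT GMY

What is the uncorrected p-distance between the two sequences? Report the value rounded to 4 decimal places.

0.3256

The sequences differ at positions 4 (M/H), 7 (V/W), 8 (A/R), 10 (S/K), 11 (Q/N), 19 (I/T), 27 (A/L), 28 (W/T), 29 (T/Y), 33 (E/F), 37 (G/S), 38 (I/M), 40 (Y/T), 41 (P/G).
There are 14 differences over 43 sites, so p = 14/43 = 0.3256.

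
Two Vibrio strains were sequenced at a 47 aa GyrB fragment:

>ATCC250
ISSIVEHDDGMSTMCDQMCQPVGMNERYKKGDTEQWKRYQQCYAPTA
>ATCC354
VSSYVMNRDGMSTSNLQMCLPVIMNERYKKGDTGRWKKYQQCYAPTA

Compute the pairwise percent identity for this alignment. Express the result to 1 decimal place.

72.3%

The sequences differ at positions 1 (I/V), 4 (I/Y), 6 (E/M), 7 (H/N), 8 (D/R), 14 (M/S), 15 (C/N), 16 (D/L), 20 (Q/L), 23 (G/I), 34 (E/G), 35 (Q/R), 38 (R/K).
34 of the 47 sites match, so the percent identity is 34/47 × 100 = 72.3%.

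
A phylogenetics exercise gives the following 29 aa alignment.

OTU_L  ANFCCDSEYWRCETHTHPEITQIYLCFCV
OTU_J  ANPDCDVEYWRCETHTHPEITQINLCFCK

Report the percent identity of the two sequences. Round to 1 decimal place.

The sequences differ at positions 3 (F/P), 4 (C/D), 7 (S/V), 24 (Y/N), 29 (V/K).
24 of the 29 sites match, so the percent identity is 24/29 × 100 = 82.8%.

82.8%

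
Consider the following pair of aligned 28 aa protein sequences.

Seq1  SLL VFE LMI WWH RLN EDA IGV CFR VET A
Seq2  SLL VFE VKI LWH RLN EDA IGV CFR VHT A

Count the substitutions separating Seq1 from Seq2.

4

Differing sites — 7:L/V; 8:M/K; 10:W/L; 26:E/H.
That gives 4 mismatches out of 28 aligned sites, so the Hamming distance is 4.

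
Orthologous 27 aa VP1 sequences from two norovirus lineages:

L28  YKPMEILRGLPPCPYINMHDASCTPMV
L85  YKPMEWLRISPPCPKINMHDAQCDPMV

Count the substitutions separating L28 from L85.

6

The sequences differ at positions 6 (I/W), 9 (G/I), 10 (L/S), 15 (Y/K), 22 (S/Q), 24 (T/D).
That gives 6 mismatches out of 27 aligned sites, so the Hamming distance is 6.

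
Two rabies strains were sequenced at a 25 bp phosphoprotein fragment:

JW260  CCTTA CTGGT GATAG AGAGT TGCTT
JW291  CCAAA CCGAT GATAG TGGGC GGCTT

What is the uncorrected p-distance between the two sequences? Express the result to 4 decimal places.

0.3200

The sequences differ at positions 3 (T/A), 4 (T/A), 7 (T/C), 9 (G/A), 16 (A/T), 18 (A/G), 20 (T/C), 21 (T/G).
There are 8 differences over 25 sites, so p = 8/25 = 0.3200.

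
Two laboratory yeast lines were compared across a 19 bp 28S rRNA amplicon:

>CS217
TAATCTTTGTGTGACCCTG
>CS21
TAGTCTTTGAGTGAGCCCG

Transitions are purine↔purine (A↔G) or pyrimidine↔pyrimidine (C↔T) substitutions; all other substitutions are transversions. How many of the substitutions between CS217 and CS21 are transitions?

2

The sequences differ at positions 3 (A/G, transition), 10 (T/A, transversion), 15 (C/G, transversion), 18 (T/C, transition).
Of the 4 differences, 2 transitions and 2 transversions, so the answer is 2.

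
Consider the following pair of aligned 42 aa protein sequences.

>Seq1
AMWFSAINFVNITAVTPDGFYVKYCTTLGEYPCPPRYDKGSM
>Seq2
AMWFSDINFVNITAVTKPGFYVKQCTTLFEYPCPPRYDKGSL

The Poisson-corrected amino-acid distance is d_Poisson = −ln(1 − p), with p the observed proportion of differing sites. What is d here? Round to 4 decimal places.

0.1542

Differing sites — 6:A/D; 17:P/K; 18:D/P; 24:Y/Q; 29:G/F; 42:M/L.
p = 6/42 = 0.142857.
d = −ln(1 − 0.142857) = −ln(0.857143) = 0.1542.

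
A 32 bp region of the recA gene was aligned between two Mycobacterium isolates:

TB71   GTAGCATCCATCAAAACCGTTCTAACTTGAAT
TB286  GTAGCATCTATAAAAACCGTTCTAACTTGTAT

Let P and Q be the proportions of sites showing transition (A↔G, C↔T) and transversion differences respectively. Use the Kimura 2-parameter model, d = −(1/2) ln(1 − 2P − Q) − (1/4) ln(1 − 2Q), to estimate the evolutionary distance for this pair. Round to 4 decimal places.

Mismatches occur at site 9 (C↔T, transition), site 12 (C↔A, transversion), site 30 (A↔T, transversion).
Of the 3 differences, 1 transition and 2 transversions over 32 sites: P = 1/32 = 0.031250, Q = 2/32 = 0.062500.
d = −0.5·ln(0.875000) − 0.25·ln(0.875000) = −0.5·(-0.133531) − 0.25·(-0.133531) = 0.1001.

0.1001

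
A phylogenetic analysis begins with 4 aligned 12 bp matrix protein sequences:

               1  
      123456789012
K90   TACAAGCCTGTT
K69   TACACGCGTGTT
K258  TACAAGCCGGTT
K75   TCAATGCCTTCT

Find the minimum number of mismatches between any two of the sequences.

Pairwise Hamming distances:
  K90 vs K69: 2
  K90 vs K258: 1
  K90 vs K75: 5
  K69 vs K258: 3
  K69 vs K75: 6
  K258 vs K75: 6
The smallest is 1, between K90 and K258.

1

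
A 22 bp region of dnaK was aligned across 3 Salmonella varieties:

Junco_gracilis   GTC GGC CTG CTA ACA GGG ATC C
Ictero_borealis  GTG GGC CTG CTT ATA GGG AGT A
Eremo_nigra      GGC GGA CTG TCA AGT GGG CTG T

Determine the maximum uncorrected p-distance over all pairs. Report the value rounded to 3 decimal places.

0.545

Pairwise Hamming distances:
  Junco_gracilis vs Ictero_borealis: 6
  Junco_gracilis vs Eremo_nigra: 9
  Ictero_borealis vs Eremo_nigra: 12
The largest is 12 mismatches, between Ictero_borealis and Eremo_nigra; p = 12/22 = 0.545.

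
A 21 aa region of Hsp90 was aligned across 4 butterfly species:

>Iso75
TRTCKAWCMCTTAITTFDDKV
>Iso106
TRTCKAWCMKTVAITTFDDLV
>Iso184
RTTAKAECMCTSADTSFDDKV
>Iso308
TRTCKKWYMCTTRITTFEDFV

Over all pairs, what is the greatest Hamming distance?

12

Pairwise Hamming distances:
  Iso75 vs Iso106: 3
  Iso75 vs Iso184: 7
  Iso75 vs Iso308: 5
  Iso106 vs Iso184: 9
  Iso106 vs Iso308: 7
  Iso184 vs Iso308: 12
The largest is 12, between Iso184 and Iso308.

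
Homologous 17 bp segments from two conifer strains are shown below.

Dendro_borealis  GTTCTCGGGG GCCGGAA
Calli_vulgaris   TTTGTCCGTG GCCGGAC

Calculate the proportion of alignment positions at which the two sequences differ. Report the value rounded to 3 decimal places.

The sequences differ at positions 1 (G/T), 4 (C/G), 7 (G/C), 9 (G/T), 17 (A/C).
There are 5 differences over 17 sites, so p = 5/17 = 0.294.

0.294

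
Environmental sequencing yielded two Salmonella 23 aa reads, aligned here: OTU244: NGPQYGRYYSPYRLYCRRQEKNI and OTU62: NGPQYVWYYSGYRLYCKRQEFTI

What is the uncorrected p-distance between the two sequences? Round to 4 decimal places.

The sequences differ at positions 6 (G/V), 7 (R/W), 11 (P/G), 17 (R/K), 21 (K/F), 22 (N/T).
There are 6 differences over 23 sites, so p = 6/23 = 0.2609.

0.2609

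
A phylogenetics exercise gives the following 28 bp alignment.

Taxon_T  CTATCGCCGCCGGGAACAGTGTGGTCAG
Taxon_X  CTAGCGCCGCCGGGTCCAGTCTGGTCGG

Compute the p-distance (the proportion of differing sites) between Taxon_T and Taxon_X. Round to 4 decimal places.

0.1786

Differing sites — 4:T/G; 15:A/T; 16:A/C; 21:G/C; 27:A/G.
There are 5 differences over 28 sites, so p = 5/28 = 0.1786.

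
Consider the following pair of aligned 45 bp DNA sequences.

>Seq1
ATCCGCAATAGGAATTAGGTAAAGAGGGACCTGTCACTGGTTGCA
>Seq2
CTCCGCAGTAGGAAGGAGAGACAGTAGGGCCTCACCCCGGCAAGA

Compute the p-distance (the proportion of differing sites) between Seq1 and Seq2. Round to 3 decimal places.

Mismatches occur at site 1 (A↔C), site 8 (A↔G), site 15 (T↔G), site 16 (T↔G), site 19 (G↔A), site 20 (T↔G), site 22 (A↔C), site 25 (A↔T), site 26 (G↔A), site 29 (A↔G), site 33 (G↔C), site 34 (T↔A), site 36 (A↔C), site 38 (T↔C), site 41 (T↔C), site 42 (T↔A), site 43 (G↔A), site 44 (C↔G).
There are 18 differences over 45 sites, so p = 18/45 = 0.400.

0.400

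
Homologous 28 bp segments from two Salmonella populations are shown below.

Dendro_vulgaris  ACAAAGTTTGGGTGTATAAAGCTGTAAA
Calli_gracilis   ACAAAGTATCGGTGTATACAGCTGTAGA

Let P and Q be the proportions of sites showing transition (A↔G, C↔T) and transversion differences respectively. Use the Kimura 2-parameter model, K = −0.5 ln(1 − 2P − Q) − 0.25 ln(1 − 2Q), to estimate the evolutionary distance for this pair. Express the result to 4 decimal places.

0.1586

Mismatches occur at site 8 (T/A, transversion), site 10 (G/C, transversion), site 19 (A/C, transversion), site 27 (A/G, transition).
Of the 4 differences, 1 transition and 3 transversions over 28 sites: P = 1/28 = 0.035714, Q = 3/28 = 0.107143.
d = −0.5·ln(0.821429) − 0.25·ln(0.785714) = −0.5·(-0.196710) − 0.25·(-0.241162) = 0.1586.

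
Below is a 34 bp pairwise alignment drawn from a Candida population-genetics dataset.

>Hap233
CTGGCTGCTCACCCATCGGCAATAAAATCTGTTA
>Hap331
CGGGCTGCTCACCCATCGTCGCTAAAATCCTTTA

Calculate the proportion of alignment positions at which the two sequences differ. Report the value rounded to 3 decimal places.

Differing sites — 2:T/G; 19:G/T; 21:A/G; 22:A/C; 30:T/C; 31:G/T.
There are 6 differences over 34 sites, so p = 6/34 = 0.176.

0.176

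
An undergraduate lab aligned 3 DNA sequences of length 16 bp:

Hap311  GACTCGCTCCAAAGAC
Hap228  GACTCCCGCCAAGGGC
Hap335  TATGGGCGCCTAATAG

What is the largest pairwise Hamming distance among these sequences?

10

Pairwise Hamming distances:
  Hap311 vs Hap228: 4
  Hap311 vs Hap335: 8
  Hap228 vs Hap335: 10
The largest is 10, between Hap228 and Hap335.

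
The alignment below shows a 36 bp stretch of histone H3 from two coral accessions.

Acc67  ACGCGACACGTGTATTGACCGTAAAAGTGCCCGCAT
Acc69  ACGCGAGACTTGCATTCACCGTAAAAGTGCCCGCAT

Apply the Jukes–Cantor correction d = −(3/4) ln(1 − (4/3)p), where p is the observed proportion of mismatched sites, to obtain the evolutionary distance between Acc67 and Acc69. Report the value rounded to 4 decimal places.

The sequences differ at positions 7 (C/G), 10 (G/T), 13 (T/C), 17 (G/C).
p = 4/36 = 0.111111.
d = −0.75 · ln(1 − (4/3)·0.111111) = −0.75 · ln(0.851852) = −0.75 · (-0.160342) = 0.1203.

0.1203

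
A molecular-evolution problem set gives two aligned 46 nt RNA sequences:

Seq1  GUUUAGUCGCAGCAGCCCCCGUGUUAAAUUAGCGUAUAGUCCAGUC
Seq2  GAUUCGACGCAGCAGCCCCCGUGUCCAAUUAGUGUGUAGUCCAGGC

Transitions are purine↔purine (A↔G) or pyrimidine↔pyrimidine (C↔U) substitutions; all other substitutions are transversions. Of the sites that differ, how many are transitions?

3

Differing sites — 2:U/A (Tv); 5:A/C (Tv); 7:U/A (Tv); 25:U/C (Ti); 26:A/C (Tv); 33:C/U (Ti); 36:A/G (Ti); 45:U/G (Tv).
Of the 8 differences, 3 transitions and 5 transversions, so the answer is 3.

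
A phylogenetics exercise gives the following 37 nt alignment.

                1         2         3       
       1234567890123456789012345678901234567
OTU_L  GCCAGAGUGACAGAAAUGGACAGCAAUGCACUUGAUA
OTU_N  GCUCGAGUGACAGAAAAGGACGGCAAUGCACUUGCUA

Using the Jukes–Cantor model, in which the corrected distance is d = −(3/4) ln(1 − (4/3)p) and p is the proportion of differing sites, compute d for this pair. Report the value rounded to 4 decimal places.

0.1490

Differing sites — 3:C/U; 4:A/C; 17:U/A; 22:A/G; 35:A/C.
p = 5/37 = 0.135135.
d = −0.75 · ln(1 − (4/3)·0.135135) = −0.75 · ln(0.819820) = −0.75 · (-0.198670) = 0.1490.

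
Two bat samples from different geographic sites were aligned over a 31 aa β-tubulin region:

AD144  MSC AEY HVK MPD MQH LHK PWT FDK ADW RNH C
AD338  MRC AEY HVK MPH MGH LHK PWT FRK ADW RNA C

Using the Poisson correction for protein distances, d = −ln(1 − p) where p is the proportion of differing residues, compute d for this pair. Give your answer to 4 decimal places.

The sequences differ at positions 2 (S/R), 12 (D/H), 14 (Q/G), 23 (D/R), 30 (H/A).
p = 5/31 = 0.161290.
d = −ln(1 − 0.161290) = −ln(0.838710) = 0.1759.

0.1759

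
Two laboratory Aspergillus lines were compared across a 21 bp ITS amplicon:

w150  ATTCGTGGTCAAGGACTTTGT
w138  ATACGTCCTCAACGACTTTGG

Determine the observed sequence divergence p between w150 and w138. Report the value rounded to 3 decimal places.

0.238

Mismatches occur at site 3 (T↔A), site 7 (G↔C), site 8 (G↔C), site 13 (G↔C), site 21 (T↔G).
There are 5 differences over 21 sites, so p = 5/21 = 0.238.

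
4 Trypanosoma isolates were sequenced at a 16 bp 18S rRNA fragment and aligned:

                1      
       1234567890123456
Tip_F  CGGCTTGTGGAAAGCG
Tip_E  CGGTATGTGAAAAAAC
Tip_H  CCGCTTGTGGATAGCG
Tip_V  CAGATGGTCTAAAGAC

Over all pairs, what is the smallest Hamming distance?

2

Pairwise Hamming distances:
  Tip_F vs Tip_E: 6
  Tip_F vs Tip_H: 2
  Tip_F vs Tip_V: 7
  Tip_E vs Tip_H: 8
  Tip_E vs Tip_V: 7
  Tip_H vs Tip_V: 8
The smallest is 2, between Tip_F and Tip_H.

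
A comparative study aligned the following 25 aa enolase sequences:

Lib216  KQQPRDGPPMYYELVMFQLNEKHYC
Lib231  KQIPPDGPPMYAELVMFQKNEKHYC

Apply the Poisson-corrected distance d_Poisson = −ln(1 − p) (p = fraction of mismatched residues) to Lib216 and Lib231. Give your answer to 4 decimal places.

Differing sites — 3:Q/I; 5:R/P; 12:Y/A; 19:L/K.
p = 4/25 = 0.160000.
d = −ln(1 − 0.160000) = −ln(0.840000) = 0.1744.

0.1744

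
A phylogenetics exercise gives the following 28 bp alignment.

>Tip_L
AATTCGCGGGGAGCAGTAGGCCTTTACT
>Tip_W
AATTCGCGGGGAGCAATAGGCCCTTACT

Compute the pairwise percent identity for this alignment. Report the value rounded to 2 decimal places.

The sequences differ at positions 16 (G/A), 23 (T/C).
26 of the 28 sites match, so the percent identity is 26/28 × 100 = 92.86%.

92.86%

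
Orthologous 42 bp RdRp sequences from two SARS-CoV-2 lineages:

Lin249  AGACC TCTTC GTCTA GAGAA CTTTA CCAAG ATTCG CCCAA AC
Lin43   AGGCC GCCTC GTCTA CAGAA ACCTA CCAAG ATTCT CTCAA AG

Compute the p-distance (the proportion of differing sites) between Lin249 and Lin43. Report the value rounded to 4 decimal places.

0.2381

Mismatches occur at site 3 (A→G), site 6 (T→G), site 8 (T→C), site 16 (G→C), site 21 (C→A), site 22 (T→C), site 23 (T→C), site 35 (G→T), site 37 (C→T), site 42 (C→G).
There are 10 differences over 42 sites, so p = 10/42 = 0.2381.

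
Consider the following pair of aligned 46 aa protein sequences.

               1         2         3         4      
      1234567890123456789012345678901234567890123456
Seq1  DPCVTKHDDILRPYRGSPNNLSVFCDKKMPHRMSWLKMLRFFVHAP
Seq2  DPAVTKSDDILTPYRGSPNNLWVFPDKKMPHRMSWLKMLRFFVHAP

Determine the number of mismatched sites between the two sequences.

Differing sites — 3:C/A; 7:H/S; 12:R/T; 22:S/W; 25:C/P.
That gives 5 mismatches out of 46 aligned sites, so the Hamming distance is 5.

5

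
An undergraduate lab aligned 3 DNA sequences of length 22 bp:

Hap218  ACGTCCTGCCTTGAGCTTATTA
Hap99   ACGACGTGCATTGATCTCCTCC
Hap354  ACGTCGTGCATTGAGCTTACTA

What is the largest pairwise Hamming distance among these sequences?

Pairwise Hamming distances:
  Hap218 vs Hap99: 8
  Hap218 vs Hap354: 3
  Hap99 vs Hap354: 7
The largest is 8, between Hap218 and Hap99.

8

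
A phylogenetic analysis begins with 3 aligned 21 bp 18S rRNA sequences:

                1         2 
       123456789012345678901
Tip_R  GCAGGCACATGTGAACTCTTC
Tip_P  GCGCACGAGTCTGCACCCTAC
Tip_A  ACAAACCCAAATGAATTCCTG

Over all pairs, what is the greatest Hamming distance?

14

Pairwise Hamming distances:
  Tip_R vs Tip_P: 10
  Tip_R vs Tip_A: 9
  Tip_P vs Tip_A: 14
The largest is 14, between Tip_P and Tip_A.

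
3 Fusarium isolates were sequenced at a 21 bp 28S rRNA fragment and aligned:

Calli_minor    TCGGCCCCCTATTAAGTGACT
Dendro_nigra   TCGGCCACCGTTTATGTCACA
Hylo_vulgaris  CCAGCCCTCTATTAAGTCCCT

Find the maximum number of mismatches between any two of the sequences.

9

Pairwise Hamming distances:
  Calli_minor vs Dendro_nigra: 6
  Calli_minor vs Hylo_vulgaris: 5
  Dendro_nigra vs Hylo_vulgaris: 9
The largest is 9, between Dendro_nigra and Hylo_vulgaris.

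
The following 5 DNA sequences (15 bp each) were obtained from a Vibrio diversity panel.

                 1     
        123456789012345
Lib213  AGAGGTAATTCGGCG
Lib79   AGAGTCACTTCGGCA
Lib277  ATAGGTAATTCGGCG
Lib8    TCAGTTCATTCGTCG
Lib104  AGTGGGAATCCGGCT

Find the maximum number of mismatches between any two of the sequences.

Pairwise Hamming distances:
  Lib213 vs Lib79: 4
  Lib213 vs Lib277: 1
  Lib213 vs Lib8: 5
  Lib213 vs Lib104: 4
  Lib79 vs Lib277: 5
  Lib79 vs Lib8: 7
  Lib79 vs Lib104: 6
  Lib277 vs Lib8: 5
  Lib277 vs Lib104: 5
  Lib8 vs Lib104: 9
The largest is 9, between Lib8 and Lib104.

9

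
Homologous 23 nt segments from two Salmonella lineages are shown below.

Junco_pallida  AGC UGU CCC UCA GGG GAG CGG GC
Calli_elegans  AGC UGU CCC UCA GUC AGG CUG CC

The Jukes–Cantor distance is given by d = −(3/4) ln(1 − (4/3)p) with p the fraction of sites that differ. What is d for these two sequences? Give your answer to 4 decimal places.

The sequences differ at positions 14 (G/U), 15 (G/C), 16 (G/A), 17 (A/G), 20 (G/U), 22 (G/C).
p = 6/23 = 0.260870.
d = −0.75 · ln(1 − (4/3)·0.260870) = −0.75 · ln(0.652173) = −0.75 · (-0.427445) = 0.3206.

0.3206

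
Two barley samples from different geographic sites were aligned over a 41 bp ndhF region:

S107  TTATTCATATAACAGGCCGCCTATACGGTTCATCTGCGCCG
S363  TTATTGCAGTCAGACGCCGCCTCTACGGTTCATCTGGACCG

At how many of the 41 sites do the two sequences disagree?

Mismatches occur at site 6 (C/G), site 7 (A/C), site 8 (T/A), site 9 (A/G), site 11 (A/C), site 13 (C/G), site 15 (G/C), site 23 (A/C), site 37 (C/G), site 38 (G/A).
That gives 10 mismatches out of 41 aligned sites, so the Hamming distance is 10.

10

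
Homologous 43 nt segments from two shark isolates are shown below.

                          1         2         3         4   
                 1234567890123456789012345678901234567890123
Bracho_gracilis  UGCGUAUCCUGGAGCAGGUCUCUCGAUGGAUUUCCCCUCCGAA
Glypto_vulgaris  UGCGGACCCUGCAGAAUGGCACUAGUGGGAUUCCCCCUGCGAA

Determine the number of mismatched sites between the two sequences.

12

Differing sites — 5:U/G; 7:U/C; 12:G/C; 15:C/A; 17:G/U; 19:U/G; 21:U/A; 24:C/A; 26:A/U; 27:U/G; 33:U/C; 39:C/G.
That gives 12 mismatches out of 43 aligned sites, so the Hamming distance is 12.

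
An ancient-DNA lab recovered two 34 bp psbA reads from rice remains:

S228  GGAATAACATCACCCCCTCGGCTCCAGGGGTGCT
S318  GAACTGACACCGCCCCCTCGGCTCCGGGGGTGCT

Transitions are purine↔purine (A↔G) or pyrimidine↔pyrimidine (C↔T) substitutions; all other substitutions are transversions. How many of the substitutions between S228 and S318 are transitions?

5

Differing sites — 2:G/A (Ti); 4:A/C (Tv); 6:A/G (Ti); 10:T/C (Ti); 12:A/G (Ti); 26:A/G (Ti).
Of the 6 differences, 5 transitions and 1 transversion, so the answer is 5.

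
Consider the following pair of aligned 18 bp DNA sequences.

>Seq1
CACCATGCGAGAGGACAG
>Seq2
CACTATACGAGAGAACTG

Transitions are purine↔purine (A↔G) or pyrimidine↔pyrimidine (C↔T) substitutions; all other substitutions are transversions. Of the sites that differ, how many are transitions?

3

The sequences differ at positions 4 (C/T, transition), 7 (G/A, transition), 14 (G/A, transition), 17 (A/T, transversion).
Of the 4 differences, 3 transitions and 1 transversion, so the answer is 3.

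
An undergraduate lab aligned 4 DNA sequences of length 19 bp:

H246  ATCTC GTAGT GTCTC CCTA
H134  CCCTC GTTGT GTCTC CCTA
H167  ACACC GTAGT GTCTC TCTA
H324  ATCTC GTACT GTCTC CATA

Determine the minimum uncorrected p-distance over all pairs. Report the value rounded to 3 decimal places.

Pairwise Hamming distances:
  H246 vs H134: 3
  H246 vs H167: 4
  H246 vs H324: 2
  H134 vs H167: 5
  H134 vs H324: 5
  H167 vs H324: 6
The smallest is 2 mismatches, between H246 and H324; p = 2/19 = 0.105.

0.105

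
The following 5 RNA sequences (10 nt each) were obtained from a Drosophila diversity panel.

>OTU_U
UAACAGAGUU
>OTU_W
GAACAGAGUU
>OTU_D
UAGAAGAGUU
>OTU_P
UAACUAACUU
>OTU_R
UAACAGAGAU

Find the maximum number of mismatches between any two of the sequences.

Pairwise Hamming distances:
  OTU_U vs OTU_W: 1
  OTU_U vs OTU_D: 2
  OTU_U vs OTU_P: 3
  OTU_U vs OTU_R: 1
  OTU_W vs OTU_D: 3
  OTU_W vs OTU_P: 4
  OTU_W vs OTU_R: 2
  OTU_D vs OTU_P: 5
  OTU_D vs OTU_R: 3
  OTU_P vs OTU_R: 4
The largest is 5, between OTU_D and OTU_P.

5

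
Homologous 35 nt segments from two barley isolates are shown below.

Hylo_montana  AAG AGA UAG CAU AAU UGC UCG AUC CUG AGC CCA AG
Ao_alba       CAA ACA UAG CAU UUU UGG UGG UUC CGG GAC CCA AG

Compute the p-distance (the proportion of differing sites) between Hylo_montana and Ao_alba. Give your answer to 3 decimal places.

0.314

Mismatches occur at site 1 (A/C), site 3 (G/A), site 5 (G/C), site 13 (A/U), site 14 (A/U), site 18 (C/G), site 20 (C/G), site 22 (A/U), site 26 (U/G), site 28 (A/G), site 29 (G/A).
There are 11 differences over 35 sites, so p = 11/35 = 0.314.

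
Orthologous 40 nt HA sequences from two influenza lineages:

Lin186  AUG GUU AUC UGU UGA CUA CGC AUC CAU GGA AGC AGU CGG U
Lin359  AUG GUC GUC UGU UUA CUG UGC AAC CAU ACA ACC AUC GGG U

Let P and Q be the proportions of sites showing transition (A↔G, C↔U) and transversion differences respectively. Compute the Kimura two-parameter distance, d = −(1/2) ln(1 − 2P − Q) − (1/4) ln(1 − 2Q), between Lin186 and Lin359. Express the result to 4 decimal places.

Mismatches occur at site 6 (U→C, transition), site 7 (A→G, transition), site 14 (G→U, transversion), site 18 (A→G, transition), site 19 (C→U, transition), site 23 (U→A, transversion), site 28 (G→A, transition), site 29 (G→C, transversion), site 32 (G→C, transversion), site 35 (G→U, transversion), site 36 (U→C, transition), site 37 (C→G, transversion).
Of the 12 differences, 6 transitions and 6 transversions over 40 sites: P = 6/40 = 0.150000, Q = 6/40 = 0.150000.
d = −0.5·ln(0.550000) − 0.25·ln(0.700000) = −0.5·(-0.597837) − 0.25·(-0.356675) = 0.3881.

0.3881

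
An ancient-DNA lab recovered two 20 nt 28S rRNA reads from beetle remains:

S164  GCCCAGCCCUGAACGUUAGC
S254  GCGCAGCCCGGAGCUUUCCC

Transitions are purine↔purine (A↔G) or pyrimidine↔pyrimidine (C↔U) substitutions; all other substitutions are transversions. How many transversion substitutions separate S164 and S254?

The sequences differ at positions 3 (C/G, transversion), 10 (U/G, transversion), 13 (A/G, transition), 15 (G/U, transversion), 18 (A/C, transversion), 19 (G/C, transversion).
Of the 6 differences, 1 transition and 5 transversions, so the answer is 5.

5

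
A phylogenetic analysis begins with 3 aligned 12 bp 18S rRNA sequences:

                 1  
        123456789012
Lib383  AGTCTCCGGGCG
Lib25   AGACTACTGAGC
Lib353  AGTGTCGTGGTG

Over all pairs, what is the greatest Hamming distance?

Pairwise Hamming distances:
  Lib383 vs Lib25: 6
  Lib383 vs Lib353: 4
  Lib25 vs Lib353: 7
The largest is 7, between Lib25 and Lib353.

7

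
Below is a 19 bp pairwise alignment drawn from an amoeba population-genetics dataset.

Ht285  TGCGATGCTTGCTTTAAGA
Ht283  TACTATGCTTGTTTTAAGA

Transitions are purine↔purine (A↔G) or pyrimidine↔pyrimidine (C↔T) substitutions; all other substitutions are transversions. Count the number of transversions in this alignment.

1

Differing sites — 2:G/A (Ti); 4:G/T (Tv); 12:C/T (Ti).
Of the 3 differences, 2 transitions and 1 transversion, so the answer is 1.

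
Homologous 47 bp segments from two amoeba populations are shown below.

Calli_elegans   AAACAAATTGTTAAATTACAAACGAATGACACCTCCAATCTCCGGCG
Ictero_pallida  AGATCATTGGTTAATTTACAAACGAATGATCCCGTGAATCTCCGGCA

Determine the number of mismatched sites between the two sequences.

12

Mismatches occur at site 2 (A↔G), site 4 (C↔T), site 5 (A↔C), site 7 (A↔T), site 9 (T↔G), site 15 (A↔T), site 30 (C↔T), site 31 (A↔C), site 34 (T↔G), site 35 (C↔T), site 36 (C↔G), site 47 (G↔A).
That gives 12 mismatches out of 47 aligned sites, so the Hamming distance is 12.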